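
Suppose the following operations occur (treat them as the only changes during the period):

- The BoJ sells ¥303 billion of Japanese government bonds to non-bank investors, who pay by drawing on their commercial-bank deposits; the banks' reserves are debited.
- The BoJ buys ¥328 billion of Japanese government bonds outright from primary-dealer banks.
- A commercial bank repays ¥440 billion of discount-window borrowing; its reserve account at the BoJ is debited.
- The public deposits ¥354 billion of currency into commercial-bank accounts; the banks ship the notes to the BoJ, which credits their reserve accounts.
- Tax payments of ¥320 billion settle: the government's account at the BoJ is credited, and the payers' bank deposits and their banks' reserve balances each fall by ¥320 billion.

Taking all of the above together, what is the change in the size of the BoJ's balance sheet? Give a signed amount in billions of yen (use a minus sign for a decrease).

Asset sale (to non-banks) ¥303 billion: a BoJ asset is shed → −¥303B.
OMO purchase (from banks) ¥328 billion: a BoJ asset is acquired → +¥328B.
Discount-window repayment ¥440 billion: a BoJ asset is shed → −¥440B.
Currency deposit ¥354 billion: only the composition of liabilities changes → 0.
Government account inflow ¥320 billion: only the composition of liabilities changes → 0.
Net: −303 + 328 − 440 + 0 + 0 = -¥415 billion.

-¥415 billion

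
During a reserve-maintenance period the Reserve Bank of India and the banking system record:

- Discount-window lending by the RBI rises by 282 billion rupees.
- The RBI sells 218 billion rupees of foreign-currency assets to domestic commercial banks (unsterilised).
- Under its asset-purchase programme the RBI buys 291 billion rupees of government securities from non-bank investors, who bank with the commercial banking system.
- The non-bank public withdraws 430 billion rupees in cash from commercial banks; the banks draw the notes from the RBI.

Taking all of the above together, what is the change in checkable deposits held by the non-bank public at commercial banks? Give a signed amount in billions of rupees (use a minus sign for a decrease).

Discount-window loan 282 billion rupees: the counterparty is a bank, so public deposits are unchanged → 0.
FX sale 218 billion rupees: the counterparty is a bank, so public deposits are unchanged → 0.
Asset purchase (from non-banks) 291 billion rupees: non-bank counterparties' bank balances rise → +291B.
Currency withdrawal 430 billion rupees: non-bank counterparties' bank balances fall → −430B.
Net: 0 + 0 + 291 − 430 = -139 billion.

-139 billion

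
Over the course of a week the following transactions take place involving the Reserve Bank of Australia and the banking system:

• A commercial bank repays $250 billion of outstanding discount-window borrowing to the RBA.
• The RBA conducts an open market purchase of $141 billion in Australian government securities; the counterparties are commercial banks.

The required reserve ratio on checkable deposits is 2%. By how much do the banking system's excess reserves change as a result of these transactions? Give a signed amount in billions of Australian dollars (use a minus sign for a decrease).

-$109 billion

Discount-window repayment $250 billion: reserves −$250B, deposits 0.
OMO purchase (from banks) $141 billion: reserves +$141B, deposits 0.
Totals: Δreserves = −$109B, Δdeposits = 0.
Δrequired reserves = 2% × 0 = 0.
Δexcess reserves = Δreserves − Δrequired = −$109B − (0) = -$109 billion.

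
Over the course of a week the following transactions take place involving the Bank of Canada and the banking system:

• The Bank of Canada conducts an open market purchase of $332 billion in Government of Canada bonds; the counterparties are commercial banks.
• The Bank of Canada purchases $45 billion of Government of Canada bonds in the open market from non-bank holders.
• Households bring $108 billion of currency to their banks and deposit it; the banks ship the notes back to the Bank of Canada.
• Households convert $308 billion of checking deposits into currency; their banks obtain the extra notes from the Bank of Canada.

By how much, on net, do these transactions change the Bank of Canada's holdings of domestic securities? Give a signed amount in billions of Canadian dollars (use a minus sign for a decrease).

OMO purchase (from banks) $332 billion: securities added to the Bank of Canada's portfolio → +$332B.
Asset purchase (from non-banks) $45 billion: securities added to the Bank of Canada's portfolio → +$45B.
Currency deposit $108 billion: the Bank of Canada's securities portfolio is untouched → 0.
Currency withdrawal $308 billion: the Bank of Canada's securities portfolio is untouched → 0.
Net: 332 + 45 + 0 + 0 = +$377 billion.

+$377 billion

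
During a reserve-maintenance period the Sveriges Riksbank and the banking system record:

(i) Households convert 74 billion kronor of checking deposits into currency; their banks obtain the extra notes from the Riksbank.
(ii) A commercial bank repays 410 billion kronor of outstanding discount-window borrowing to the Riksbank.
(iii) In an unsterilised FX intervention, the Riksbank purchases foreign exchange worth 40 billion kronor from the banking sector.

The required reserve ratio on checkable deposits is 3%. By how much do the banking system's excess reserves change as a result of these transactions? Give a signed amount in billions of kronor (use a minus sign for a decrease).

-441.78 billion

Currency withdrawal 74 billion kronor: reserves −74B, deposits −74B.
Discount-window repayment 410 billion kronor: reserves −410B, deposits 0.
FX purchase 40 billion kronor: reserves +40B, deposits 0.
Totals: Δreserves = −444B, Δdeposits = −74B.
Δrequired reserves = 3% × −74B = −2.22B.
Δexcess reserves = Δreserves − Δrequired = −444B − (−2.22B) = -441.78 billion.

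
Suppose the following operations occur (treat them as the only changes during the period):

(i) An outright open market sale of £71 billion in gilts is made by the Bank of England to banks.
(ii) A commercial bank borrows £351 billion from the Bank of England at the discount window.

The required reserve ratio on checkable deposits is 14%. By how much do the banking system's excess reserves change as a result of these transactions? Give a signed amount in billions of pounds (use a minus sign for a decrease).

OMO sale (to banks) £71 billion: reserves −£71B, deposits 0.
Discount-window loan £351 billion: reserves +£351B, deposits 0.
Totals: Δreserves = +£280B, Δdeposits = 0.
Δrequired reserves = 14% × 0 = 0.
Δexcess reserves = Δreserves − Δrequired = +£280B − (0) = +£280 billion.

+£280 billion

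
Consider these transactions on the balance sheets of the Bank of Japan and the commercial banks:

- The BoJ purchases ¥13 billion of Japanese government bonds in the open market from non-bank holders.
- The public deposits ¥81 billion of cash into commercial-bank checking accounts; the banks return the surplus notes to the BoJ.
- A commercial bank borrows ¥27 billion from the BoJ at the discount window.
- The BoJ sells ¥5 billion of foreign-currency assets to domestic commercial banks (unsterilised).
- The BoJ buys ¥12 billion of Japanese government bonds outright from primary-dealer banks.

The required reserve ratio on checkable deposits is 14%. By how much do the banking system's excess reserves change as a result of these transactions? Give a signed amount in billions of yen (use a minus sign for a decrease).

Asset purchase (from non-banks) ¥13 billion: reserves +¥13B, deposits +¥13B.
Currency deposit ¥81 billion: reserves +¥81B, deposits +¥81B.
Discount-window loan ¥27 billion: reserves +¥27B, deposits 0.
FX sale ¥5 billion: reserves −¥5B, deposits 0.
OMO purchase (from banks) ¥12 billion: reserves +¥12B, deposits 0.
Totals: Δreserves = +¥128B, Δdeposits = +¥94B.
Δrequired reserves = 14% × +¥94B = +¥13.16B.
Δexcess reserves = Δreserves − Δrequired = +¥128B − (+¥13.16B) = +¥114.84 billion.

+¥114.84 billion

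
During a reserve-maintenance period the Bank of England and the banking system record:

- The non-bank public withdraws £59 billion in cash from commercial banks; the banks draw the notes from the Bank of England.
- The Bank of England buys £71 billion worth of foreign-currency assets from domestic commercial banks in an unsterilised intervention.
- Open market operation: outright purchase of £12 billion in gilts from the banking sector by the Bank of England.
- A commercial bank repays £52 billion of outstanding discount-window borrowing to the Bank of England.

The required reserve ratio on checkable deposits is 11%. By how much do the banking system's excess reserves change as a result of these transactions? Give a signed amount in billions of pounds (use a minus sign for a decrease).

Currency withdrawal £59 billion: reserves −£59B, deposits −£59B.
FX purchase £71 billion: reserves +£71B, deposits 0.
OMO purchase (from banks) £12 billion: reserves +£12B, deposits 0.
Discount-window repayment £52 billion: reserves −£52B, deposits 0.
Totals: Δreserves = −£28B, Δdeposits = −£59B.
Δrequired reserves = 11% × −£59B = −£6.49B.
Δexcess reserves = Δreserves − Δrequired = −£28B − (−£6.49B) = -£21.51 billion.

-£21.51 billion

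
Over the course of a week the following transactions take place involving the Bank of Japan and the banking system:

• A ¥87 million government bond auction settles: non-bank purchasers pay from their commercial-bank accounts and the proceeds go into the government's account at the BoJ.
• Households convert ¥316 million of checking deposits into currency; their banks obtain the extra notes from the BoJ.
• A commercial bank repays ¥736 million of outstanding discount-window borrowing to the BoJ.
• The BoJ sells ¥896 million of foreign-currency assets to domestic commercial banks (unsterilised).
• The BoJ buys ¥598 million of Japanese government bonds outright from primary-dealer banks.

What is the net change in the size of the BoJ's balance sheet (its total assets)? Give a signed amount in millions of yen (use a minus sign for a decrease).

Government account inflow ¥87 million: only the composition of liabilities changes → 0.
Currency withdrawal ¥316 million: only the composition of liabilities changes → 0.
Discount-window repayment ¥736 million: a BoJ asset is shed → −¥736M.
FX sale ¥896 million: a BoJ asset is shed → −¥896M.
OMO purchase (from banks) ¥598 million: a BoJ asset is acquired → +¥598M.
Net: 0 + 0 − 736 − 896 + 598 = -¥1034 million.

-¥1034 million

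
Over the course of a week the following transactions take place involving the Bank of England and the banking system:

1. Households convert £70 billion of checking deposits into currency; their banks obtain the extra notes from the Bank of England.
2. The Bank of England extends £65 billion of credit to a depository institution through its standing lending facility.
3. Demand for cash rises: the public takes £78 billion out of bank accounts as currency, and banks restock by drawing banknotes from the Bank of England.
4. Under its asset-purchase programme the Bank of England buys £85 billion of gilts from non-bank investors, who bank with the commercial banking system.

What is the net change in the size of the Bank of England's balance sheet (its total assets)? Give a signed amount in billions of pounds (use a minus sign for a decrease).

+£150 billion

Currency withdrawal £70 billion: only the composition of liabilities changes → 0.
Discount-window loan £65 billion: a Bank of England asset is acquired → +£65B.
Currency withdrawal £78 billion: only the composition of liabilities changes → 0.
Asset purchase (from non-banks) £85 billion: a Bank of England asset is acquired → +£85B.
Net: 0 + 65 + 0 + 85 = +£150 billion.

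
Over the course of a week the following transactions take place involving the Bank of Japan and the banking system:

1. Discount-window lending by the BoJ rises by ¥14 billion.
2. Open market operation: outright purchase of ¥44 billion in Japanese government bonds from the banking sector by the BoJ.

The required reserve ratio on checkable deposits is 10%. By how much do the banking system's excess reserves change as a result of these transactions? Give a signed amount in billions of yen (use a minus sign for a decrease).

+¥58 billion

Discount-window loan ¥14 billion: reserves +¥14B, deposits 0.
OMO purchase (from banks) ¥44 billion: reserves +¥44B, deposits 0.
Totals: Δreserves = +¥58B, Δdeposits = 0.
Δrequired reserves = 10% × 0 = 0.
Δexcess reserves = Δreserves − Δrequired = +¥58B − (0) = +¥58 billion.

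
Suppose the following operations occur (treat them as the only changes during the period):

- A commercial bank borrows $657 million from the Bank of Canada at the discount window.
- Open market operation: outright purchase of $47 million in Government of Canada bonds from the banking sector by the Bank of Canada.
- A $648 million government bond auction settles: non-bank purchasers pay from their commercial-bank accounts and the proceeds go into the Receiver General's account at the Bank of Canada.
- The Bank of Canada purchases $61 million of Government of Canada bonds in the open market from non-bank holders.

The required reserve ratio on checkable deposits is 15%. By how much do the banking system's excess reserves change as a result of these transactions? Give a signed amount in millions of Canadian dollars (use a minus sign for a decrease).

+$205.05 million

Discount-window loan $657 million: reserves +$657M, deposits 0.
OMO purchase (from banks) $47 million: reserves +$47M, deposits 0.
Government account inflow $648 million: reserves −$648M, deposits −$648M.
Asset purchase (from non-banks) $61 million: reserves +$61M, deposits +$61M.
Totals: Δreserves = +$117M, Δdeposits = −$587M.
Δrequired reserves = 15% × −$587M = −$88.05M.
Δexcess reserves = Δreserves − Δrequired = +$117M − (−$88.05M) = +$205.05 million.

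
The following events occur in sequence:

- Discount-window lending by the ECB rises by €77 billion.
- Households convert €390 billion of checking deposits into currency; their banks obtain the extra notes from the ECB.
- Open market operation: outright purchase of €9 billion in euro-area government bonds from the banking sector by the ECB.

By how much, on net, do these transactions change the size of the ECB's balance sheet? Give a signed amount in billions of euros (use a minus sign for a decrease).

Discount-window loan €77 billion: an ECB asset is acquired → +€77B.
Currency withdrawal €390 billion: only the composition of liabilities changes → 0.
OMO purchase (from banks) €9 billion: an ECB asset is acquired → +€9B.
Net: 77 + 0 + 9 = +€86 billion.

+€86 billion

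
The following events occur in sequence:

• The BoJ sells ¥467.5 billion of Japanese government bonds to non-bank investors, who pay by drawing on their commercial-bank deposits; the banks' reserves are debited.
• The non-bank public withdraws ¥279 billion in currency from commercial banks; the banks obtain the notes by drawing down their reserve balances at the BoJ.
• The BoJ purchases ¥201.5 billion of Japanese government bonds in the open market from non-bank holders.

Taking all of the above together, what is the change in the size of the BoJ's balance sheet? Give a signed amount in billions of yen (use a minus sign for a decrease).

BoJ balance sheet:
  Assets:      Securities −¥266B
  Liabilities: Bank reserves −¥545B, Currency in circulation +¥279B
Change in total BoJ assets = -¥266 billion.

-¥266 billion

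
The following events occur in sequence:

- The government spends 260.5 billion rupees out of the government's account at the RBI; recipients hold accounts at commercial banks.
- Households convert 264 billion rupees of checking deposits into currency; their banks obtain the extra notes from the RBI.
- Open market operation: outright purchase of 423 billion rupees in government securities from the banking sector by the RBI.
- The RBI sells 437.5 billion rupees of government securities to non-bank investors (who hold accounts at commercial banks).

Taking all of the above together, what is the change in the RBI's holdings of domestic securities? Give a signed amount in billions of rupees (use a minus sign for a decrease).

RBI balance sheet:
  Assets:      Securities −14.5B
  Liabilities: Bank reserves −18B, Currency in circulation +264B, Government deposits −260.5B
Commercial banking system:
  Assets:      Reserves at CB −18B, Securities −423B
  Liabilities: Checkable deposits −441B
So the change in the RBI's holdings of domestic securities is -14.5 billion.

-14.5 billion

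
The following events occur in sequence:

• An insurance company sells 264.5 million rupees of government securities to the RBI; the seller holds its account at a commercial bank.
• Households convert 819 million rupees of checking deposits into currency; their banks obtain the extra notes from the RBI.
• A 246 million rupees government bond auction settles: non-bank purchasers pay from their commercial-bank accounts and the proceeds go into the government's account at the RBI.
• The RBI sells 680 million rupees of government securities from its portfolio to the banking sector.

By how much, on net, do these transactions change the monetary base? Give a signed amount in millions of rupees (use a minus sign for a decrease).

-661.5 million

RBI balance sheet:
  Assets:      Securities −415.5M
  Liabilities: Bank reserves −1480.5M, Currency in circulation +819M, Government deposits +246M
Commercial banking system:
  Assets:      Reserves at CB −1480.5M, Securities +680M
  Liabilities: Checkable deposits −800.5M
Monetary base = currency + reserves: +819M + (−1480.5M) = -661.5 million.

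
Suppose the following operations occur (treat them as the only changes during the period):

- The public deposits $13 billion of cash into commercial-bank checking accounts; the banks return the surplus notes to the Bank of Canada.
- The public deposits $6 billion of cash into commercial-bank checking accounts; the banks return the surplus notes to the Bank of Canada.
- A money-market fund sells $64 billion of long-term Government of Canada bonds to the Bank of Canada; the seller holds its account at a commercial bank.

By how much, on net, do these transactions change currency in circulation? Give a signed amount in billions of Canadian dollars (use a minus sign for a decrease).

Currency deposit $13 billion: notes return to the central bank → −$13B.
Currency deposit $6 billion: notes return to the central bank → −$6B.
Asset purchase (from non-banks) $64 billion: no currency enters or leaves circulation → 0.
Net: −13 − 6 + 0 = -$19 billion.

-$19 billion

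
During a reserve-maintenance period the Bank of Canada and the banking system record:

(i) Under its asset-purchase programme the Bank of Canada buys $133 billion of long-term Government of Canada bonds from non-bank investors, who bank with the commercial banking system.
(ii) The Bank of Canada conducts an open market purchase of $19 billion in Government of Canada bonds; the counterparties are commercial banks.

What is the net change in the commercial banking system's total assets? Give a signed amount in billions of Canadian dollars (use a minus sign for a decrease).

+$133 billion

Asset purchase (from non-banks) $133 billion: bank balance sheets expand → +$133B.
OMO purchase (from banks) $19 billion: just an asset swap on bank balance sheets → 0.
Net: 133 + 0 = +$133 billion.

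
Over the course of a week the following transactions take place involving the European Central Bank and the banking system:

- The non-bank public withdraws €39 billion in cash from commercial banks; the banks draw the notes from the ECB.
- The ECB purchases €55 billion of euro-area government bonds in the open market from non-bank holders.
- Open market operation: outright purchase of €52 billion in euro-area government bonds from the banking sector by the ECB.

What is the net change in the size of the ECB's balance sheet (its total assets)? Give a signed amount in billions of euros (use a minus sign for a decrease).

+€107 billion

Currency withdrawal €39 billion: only the composition of liabilities changes → 0.
Asset purchase (from non-banks) €55 billion: an ECB asset is acquired → +€55B.
OMO purchase (from banks) €52 billion: an ECB asset is acquired → +€52B.
Net: 0 + 55 + 52 = +€107 billion.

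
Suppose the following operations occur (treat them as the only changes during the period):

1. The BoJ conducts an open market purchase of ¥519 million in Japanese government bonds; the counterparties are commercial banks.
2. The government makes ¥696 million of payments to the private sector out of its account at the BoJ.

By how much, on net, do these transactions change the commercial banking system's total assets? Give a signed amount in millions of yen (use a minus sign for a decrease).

+¥696 million

BoJ balance sheet:
  Assets:      Securities +¥519M
  Liabilities: Bank reserves +¥1215M, Government deposits −¥696M
Commercial banking system:
  Assets:      Reserves at CB +¥1215M, Securities −¥519M
  Liabilities: Checkable deposits +¥696M
Change in total bank assets = +¥696 million.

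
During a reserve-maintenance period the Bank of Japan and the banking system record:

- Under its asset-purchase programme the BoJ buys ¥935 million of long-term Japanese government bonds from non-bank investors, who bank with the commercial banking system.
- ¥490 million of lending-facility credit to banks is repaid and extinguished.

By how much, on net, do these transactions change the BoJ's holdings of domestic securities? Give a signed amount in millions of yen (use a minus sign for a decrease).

Asset purchase (from non-banks) ¥935 million: securities added to the BoJ's portfolio → +¥935M.
Discount-window repayment ¥490 million: the BoJ's securities portfolio is untouched → 0.
Net: 935 + 0 = +¥935 million.

+¥935 million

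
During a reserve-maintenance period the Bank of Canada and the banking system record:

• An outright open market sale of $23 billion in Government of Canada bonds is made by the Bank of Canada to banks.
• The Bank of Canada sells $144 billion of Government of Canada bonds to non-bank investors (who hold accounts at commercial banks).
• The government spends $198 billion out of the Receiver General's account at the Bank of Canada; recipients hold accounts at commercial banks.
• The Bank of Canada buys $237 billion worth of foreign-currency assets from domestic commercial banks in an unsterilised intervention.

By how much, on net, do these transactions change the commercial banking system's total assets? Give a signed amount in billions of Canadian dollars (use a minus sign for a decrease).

+$54 billion

Bank of Canada balance sheet:
  Assets:      Securities −$167B, Foreign assets +$237B
  Liabilities: Bank reserves +$268B, Government deposits −$198B
Commercial banking system:
  Assets:      Reserves at CB +$268B, Securities +$23B, Foreign assets −$237B
  Liabilities: Checkable deposits +$54B
Change in total bank assets = +$54 billion.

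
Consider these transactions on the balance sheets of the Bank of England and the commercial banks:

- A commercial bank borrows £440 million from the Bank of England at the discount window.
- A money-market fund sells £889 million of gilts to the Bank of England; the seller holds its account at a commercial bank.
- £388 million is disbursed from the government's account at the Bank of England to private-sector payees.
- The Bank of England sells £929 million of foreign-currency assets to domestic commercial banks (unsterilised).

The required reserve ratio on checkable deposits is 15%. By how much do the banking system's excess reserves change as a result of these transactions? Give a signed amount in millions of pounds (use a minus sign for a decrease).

Discount-window loan £440 million: reserves +£440M, deposits 0.
Asset purchase (from non-banks) £889 million: reserves +£889M, deposits +£889M.
Government spending £388 million: reserves +£388M, deposits +£388M.
FX sale £929 million: reserves −£929M, deposits 0.
Totals: Δreserves = +£788M, Δdeposits = +£1277M.
Δrequired reserves = 15% × +£1277M = +£191.55M.
Δexcess reserves = Δreserves − Δrequired = +£788M − (+£191.55M) = +£596.45 million.

+£596.45 million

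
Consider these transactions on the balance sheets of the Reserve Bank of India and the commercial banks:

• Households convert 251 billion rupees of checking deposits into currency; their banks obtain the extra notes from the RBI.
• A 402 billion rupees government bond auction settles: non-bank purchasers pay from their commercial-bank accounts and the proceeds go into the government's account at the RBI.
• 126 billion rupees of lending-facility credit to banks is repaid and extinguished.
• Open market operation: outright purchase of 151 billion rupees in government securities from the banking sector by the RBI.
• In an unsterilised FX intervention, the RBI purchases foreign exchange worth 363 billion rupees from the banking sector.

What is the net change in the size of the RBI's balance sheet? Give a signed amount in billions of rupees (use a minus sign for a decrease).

+388 billion

RBI balance sheet:
  Assets:      Securities +151B, Loans to banks −126B, Foreign assets +363B
  Liabilities: Bank reserves −265B, Currency in circulation +251B, Government deposits +402B
Commercial banking system:
  Assets:      Reserves at CB −265B, Securities −151B, Foreign assets −363B
  Liabilities: Checkable deposits −653B, Borrowings from CB −126B
Change in total RBI assets = +388 billion.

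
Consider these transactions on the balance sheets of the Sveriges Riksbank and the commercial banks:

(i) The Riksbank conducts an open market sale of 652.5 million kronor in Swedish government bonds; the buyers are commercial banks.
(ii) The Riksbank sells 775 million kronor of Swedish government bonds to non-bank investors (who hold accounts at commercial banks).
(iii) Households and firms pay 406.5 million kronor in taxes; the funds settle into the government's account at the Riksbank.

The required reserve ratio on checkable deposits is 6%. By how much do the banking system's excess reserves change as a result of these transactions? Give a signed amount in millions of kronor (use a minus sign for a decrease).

-1763.11 million

OMO sale (to banks) 652.5 million kronor: reserves −652.5M, deposits 0.
Asset sale (to non-banks) 775 million kronor: reserves −775M, deposits −775M.
Government account inflow 406.5 million kronor: reserves −406.5M, deposits −406.5M.
Totals: Δreserves = −1834M, Δdeposits = −1181.5M.
Δrequired reserves = 6% × −1181.5M = −70.89M.
Δexcess reserves = Δreserves − Δrequired = −1834M − (−70.89M) = -1763.11 million.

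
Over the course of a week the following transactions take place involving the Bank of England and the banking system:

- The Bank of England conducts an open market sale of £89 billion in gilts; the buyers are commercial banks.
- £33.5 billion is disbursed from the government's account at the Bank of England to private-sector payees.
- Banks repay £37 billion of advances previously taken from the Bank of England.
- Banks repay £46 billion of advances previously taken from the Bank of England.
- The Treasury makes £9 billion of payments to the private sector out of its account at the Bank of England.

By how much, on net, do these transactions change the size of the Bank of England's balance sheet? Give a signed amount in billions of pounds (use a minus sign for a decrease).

OMO sale (to banks) £89 billion: a Bank of England asset is shed → −£89B.
Government spending £33.5 billion: only the composition of liabilities changes → 0.
Discount-window repayment £37 billion: a Bank of England asset is shed → −£37B.
Discount-window repayment £46 billion: a Bank of England asset is shed → −£46B.
Government spending £9 billion: only the composition of liabilities changes → 0.
Net: −89 + 0 − 37 − 46 + 0 = -£172 billion.

-£172 billion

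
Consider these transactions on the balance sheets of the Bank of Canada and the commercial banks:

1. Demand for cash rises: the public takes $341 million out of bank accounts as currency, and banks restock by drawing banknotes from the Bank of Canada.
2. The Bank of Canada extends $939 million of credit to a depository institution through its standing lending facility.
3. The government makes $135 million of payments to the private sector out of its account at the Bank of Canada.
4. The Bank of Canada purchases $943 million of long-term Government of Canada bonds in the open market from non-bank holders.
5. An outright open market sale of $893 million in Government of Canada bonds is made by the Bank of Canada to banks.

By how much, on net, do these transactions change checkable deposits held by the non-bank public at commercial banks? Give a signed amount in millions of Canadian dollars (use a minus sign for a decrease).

+$737 million

Bank of Canada balance sheet:
  Assets:      Securities +$50M, Loans to banks +$939M
  Liabilities: Bank reserves +$783M, Currency in circulation +$341M, Government deposits −$135M
Commercial banking system:
  Assets:      Reserves at CB +$783M, Securities +$893M
  Liabilities: Checkable deposits +$737M, Borrowings from CB +$939M
So the change in checkable deposits held by the non-bank public at commercial banks is +$737 million.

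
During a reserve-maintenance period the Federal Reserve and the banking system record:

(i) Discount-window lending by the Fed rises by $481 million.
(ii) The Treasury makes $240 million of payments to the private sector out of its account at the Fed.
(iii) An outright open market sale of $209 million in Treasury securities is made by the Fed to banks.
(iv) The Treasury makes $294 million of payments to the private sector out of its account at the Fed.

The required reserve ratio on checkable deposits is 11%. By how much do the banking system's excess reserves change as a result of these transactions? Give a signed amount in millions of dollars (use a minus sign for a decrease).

+$747.26 million

Discount-window loan $481 million: reserves +$481M, deposits 0.
Government spending $240 million: reserves +$240M, deposits +$240M.
OMO sale (to banks) $209 million: reserves −$209M, deposits 0.
Government spending $294 million: reserves +$294M, deposits +$294M.
Totals: Δreserves = +$806M, Δdeposits = +$534M.
Δrequired reserves = 11% × +$534M = +$58.74M.
Δexcess reserves = Δreserves − Δrequired = +$806M − (+$58.74M) = +$747.26 million.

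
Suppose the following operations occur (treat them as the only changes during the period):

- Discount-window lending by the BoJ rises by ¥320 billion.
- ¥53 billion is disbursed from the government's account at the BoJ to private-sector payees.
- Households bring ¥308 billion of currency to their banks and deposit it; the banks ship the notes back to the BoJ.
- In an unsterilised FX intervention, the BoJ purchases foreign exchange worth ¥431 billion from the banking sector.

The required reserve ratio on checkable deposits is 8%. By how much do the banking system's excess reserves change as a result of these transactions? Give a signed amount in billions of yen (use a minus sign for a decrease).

Discount-window loan ¥320 billion: reserves +¥320B, deposits 0.
Government spending ¥53 billion: reserves +¥53B, deposits +¥53B.
Currency deposit ¥308 billion: reserves +¥308B, deposits +¥308B.
FX purchase ¥431 billion: reserves +¥431B, deposits 0.
Totals: Δreserves = +¥1112B, Δdeposits = +¥361B.
Δrequired reserves = 8% × +¥361B = +¥28.88B.
Δexcess reserves = Δreserves − Δrequired = +¥1112B − (+¥28.88B) = +¥1083.12 billion.

+¥1083.12 billion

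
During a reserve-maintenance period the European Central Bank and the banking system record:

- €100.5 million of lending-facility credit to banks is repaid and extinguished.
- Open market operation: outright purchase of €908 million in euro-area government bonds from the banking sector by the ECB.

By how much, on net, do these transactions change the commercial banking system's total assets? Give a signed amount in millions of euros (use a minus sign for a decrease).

-€100.5 million

Discount-window repayment €100.5 million: bank balance sheets shrink → −€100.5M.
OMO purchase (from banks) €908 million: just an asset swap on bank balance sheets → 0.
Net: −100.5 + 0 = -€100.5 million.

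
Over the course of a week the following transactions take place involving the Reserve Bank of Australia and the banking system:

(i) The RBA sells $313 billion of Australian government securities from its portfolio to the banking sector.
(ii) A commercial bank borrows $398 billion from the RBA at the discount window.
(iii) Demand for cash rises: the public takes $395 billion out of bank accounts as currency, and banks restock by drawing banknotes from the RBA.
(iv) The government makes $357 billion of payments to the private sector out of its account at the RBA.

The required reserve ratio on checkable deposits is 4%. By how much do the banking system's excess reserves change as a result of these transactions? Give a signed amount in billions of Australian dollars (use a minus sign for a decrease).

OMO sale (to banks) $313 billion: reserves −$313B, deposits 0.
Discount-window loan $398 billion: reserves +$398B, deposits 0.
Currency withdrawal $395 billion: reserves −$395B, deposits −$395B.
Government spending $357 billion: reserves +$357B, deposits +$357B.
Totals: Δreserves = +$47B, Δdeposits = −$38B.
Δrequired reserves = 4% × −$38B = −$1.52B.
Δexcess reserves = Δreserves − Δrequired = +$47B − (−$1.52B) = +$48.52 billion.

+$48.52 billion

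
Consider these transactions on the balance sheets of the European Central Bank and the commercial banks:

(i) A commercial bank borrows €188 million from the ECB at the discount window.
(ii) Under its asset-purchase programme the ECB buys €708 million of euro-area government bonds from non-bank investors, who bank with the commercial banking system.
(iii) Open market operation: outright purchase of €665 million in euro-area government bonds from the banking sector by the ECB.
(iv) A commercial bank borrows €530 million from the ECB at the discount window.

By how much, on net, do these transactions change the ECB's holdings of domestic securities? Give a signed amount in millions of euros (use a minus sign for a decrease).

+€1373 million

ECB balance sheet:
  Assets:      Securities +€1373M, Loans to banks +€718M
  Liabilities: Bank reserves +€2091M
So the change in the ECB's holdings of domestic securities is +€1373 million.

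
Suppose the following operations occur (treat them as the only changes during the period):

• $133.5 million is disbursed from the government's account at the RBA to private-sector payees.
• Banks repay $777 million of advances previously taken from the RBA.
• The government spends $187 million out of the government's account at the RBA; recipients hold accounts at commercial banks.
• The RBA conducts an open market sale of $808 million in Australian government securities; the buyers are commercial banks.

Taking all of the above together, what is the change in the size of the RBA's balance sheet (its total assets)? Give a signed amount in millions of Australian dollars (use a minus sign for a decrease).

-$1585 million

RBA balance sheet:
  Assets:      Securities −$808M, Loans to banks −$777M
  Liabilities: Bank reserves −$1264.5M, Government deposits −$320.5M
Change in total RBA assets = -$1585 million.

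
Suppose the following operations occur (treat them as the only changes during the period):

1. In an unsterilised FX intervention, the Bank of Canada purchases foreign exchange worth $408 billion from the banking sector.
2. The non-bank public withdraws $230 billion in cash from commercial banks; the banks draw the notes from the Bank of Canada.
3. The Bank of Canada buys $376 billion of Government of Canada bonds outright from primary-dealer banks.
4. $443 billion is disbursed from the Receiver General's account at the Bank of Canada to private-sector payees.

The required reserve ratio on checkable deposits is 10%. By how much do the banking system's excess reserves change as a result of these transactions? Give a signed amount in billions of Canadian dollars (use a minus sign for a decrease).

FX purchase $408 billion: reserves +$408B, deposits 0.
Currency withdrawal $230 billion: reserves −$230B, deposits −$230B.
OMO purchase (from banks) $376 billion: reserves +$376B, deposits 0.
Government spending $443 billion: reserves +$443B, deposits +$443B.
Totals: Δreserves = +$997B, Δdeposits = +$213B.
Δrequired reserves = 10% × +$213B = +$21.3B.
Δexcess reserves = Δreserves − Δrequired = +$997B − (+$21.3B) = +$975.7 billion.

+$975.7 billion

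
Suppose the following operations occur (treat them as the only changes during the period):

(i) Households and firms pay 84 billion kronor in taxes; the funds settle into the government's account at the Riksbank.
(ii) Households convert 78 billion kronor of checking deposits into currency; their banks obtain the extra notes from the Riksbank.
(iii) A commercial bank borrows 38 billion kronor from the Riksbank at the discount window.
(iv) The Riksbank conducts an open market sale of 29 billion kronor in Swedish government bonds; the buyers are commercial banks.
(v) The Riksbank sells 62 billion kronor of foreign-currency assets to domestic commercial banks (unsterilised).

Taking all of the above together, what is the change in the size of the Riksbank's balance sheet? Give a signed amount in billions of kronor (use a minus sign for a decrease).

Government account inflow 84 billion kronor: only the composition of liabilities changes → 0.
Currency withdrawal 78 billion kronor: only the composition of liabilities changes → 0.
Discount-window loan 38 billion kronor: a Riksbank asset is acquired → +38B.
OMO sale (to banks) 29 billion kronor: a Riksbank asset is shed → −29B.
FX sale 62 billion kronor: a Riksbank asset is shed → −62B.
Net: 0 + 0 + 38 − 29 − 62 = -53 billion.

-53 billion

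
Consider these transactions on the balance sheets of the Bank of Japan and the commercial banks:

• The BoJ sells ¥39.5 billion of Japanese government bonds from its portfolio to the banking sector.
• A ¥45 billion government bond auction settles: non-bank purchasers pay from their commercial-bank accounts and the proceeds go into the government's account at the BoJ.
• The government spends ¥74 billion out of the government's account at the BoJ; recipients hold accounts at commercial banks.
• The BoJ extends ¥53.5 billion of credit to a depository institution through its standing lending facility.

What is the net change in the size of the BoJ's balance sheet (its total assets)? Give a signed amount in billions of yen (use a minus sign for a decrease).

BoJ balance sheet:
  Assets:      Securities −¥39.5B, Loans to banks +¥53.5B
  Liabilities: Bank reserves +¥43B, Government deposits −¥29B
Change in total BoJ assets = +¥14 billion.

+¥14 billion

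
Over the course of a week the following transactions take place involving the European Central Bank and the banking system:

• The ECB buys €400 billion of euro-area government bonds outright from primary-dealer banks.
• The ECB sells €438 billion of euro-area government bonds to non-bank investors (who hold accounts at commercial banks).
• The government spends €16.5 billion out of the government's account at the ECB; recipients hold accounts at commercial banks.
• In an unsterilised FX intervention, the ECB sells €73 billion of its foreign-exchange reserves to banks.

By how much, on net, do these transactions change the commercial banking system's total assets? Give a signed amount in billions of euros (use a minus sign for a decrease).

OMO purchase (from banks) €400 billion: just an asset swap on bank balance sheets → 0.
Asset sale (to non-banks) €438 billion: bank balance sheets shrink → −€438B.
Government spending €16.5 billion: bank balance sheets expand → +€16.5B.
FX sale €73 billion: just an asset swap on bank balance sheets → 0.
Net: 0 − 438 + 16.5 + 0 = -€421.5 billion.

-€421.5 billion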